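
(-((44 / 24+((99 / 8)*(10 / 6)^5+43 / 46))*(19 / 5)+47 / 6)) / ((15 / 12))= -15477743 / 31050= -498.48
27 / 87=0.31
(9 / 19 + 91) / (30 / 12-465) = -3476 / 17575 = -0.20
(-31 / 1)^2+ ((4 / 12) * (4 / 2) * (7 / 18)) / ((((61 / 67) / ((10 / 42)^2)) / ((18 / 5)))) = 11080039 / 11529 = 961.06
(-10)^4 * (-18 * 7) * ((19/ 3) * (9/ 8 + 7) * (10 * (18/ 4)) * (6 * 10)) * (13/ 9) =-252866250000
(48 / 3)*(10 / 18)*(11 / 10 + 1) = 56 / 3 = 18.67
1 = 1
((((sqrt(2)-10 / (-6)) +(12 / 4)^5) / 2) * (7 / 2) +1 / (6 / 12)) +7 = 7 * sqrt(2) / 4 +2623 / 6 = 439.64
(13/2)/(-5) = -13/10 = -1.30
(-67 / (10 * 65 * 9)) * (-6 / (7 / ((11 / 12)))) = 0.01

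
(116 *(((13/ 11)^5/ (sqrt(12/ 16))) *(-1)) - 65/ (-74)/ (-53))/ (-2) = 65/ 7844 + 43069988 *sqrt(3)/ 483153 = 154.41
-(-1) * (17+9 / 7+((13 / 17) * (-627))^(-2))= 8504168551 / 465071607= 18.29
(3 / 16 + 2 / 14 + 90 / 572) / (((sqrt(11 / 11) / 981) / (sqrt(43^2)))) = 329491413 / 16016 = 20572.64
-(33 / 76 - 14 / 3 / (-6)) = -829 / 684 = -1.21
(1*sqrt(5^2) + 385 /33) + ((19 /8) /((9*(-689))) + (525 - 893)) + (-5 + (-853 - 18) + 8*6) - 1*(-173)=-49922203 /49608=-1006.33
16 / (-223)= -16 / 223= -0.07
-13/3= -4.33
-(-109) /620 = 109 /620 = 0.18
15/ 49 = 0.31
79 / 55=1.44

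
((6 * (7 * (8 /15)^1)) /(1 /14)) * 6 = 9408 /5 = 1881.60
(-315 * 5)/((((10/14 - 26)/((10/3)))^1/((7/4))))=42875/118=363.35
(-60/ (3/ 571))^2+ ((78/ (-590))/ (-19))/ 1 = 730983922039/ 5605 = 130416400.01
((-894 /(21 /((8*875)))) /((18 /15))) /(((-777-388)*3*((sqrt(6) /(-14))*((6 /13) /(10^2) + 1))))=-677950000*sqrt(6) /4108023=-404.24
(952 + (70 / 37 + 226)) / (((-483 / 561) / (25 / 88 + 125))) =-146111175 / 851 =-171693.51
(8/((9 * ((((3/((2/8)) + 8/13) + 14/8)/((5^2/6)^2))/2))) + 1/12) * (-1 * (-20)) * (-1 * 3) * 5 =-13504225/20169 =-669.55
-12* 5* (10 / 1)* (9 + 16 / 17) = -101400 / 17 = -5964.71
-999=-999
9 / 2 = 4.50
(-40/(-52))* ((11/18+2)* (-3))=-235/39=-6.03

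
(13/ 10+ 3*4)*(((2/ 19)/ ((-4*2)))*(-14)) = 49/ 20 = 2.45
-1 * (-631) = 631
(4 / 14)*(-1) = -0.29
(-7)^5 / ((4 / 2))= -16807 / 2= -8403.50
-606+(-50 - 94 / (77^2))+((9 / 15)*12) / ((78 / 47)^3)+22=-247145396233 / 390780390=-632.44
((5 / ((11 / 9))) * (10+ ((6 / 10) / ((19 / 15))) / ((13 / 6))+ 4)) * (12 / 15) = 126432 / 2717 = 46.53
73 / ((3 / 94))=6862 / 3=2287.33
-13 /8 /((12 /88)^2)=-1573 /18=-87.39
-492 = -492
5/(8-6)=5/2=2.50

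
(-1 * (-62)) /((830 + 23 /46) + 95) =124 /1851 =0.07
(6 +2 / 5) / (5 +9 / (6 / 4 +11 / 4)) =544 / 605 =0.90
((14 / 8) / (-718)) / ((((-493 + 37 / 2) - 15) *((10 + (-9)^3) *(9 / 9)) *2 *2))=-0.00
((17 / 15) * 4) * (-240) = -1088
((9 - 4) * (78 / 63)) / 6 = 65 / 63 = 1.03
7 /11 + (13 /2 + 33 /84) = 2319 /308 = 7.53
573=573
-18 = -18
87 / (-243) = -29 / 81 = -0.36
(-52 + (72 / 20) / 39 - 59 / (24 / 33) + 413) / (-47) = -145583 / 24440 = -5.96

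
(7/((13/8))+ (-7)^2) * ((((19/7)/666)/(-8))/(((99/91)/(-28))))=931/1332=0.70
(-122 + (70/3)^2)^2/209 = 14455204/16929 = 853.87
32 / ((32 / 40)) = 40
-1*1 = -1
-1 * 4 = -4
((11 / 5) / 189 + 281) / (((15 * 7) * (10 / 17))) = 2257226 / 496125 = 4.55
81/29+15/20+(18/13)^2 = 107043/19604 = 5.46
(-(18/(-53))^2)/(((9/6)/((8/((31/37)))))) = -63936/87079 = -0.73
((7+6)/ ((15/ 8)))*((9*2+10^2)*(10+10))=16362.67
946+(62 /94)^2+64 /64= 2092884 /2209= 947.44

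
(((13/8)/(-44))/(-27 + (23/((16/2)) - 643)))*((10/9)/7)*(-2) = -0.00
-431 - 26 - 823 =-1280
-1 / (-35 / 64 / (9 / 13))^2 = -331776 / 207025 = -1.60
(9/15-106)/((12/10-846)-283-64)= 527/5959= 0.09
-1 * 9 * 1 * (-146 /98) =657 /49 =13.41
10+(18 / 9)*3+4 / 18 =146 / 9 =16.22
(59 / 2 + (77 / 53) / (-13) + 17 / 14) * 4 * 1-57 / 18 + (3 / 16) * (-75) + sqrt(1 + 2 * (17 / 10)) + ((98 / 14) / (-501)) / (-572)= sqrt(110) / 5 + 44730613195 / 425272848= 107.28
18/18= 1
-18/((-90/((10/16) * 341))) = 341/8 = 42.62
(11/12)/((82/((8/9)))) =11/1107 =0.01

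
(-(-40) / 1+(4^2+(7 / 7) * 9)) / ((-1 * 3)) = -65 / 3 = -21.67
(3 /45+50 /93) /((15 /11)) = 3091 /6975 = 0.44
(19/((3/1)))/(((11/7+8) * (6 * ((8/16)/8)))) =1.76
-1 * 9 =-9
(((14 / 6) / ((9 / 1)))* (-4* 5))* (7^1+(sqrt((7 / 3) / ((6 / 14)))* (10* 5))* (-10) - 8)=490420 / 81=6054.57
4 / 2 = 2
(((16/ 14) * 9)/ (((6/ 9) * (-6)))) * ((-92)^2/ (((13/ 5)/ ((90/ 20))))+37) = -37764.59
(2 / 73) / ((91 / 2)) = 0.00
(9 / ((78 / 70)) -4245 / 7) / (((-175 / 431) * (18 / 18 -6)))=-938718 / 3185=-294.73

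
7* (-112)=-784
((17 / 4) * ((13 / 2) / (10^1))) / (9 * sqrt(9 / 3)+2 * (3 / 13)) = -2873 / 547080+37349 * sqrt(3) / 364720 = 0.17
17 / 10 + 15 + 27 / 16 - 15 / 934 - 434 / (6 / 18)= -47956363 / 37360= -1283.63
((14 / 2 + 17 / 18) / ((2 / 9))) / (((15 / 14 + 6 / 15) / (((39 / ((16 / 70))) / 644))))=975975 / 151616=6.44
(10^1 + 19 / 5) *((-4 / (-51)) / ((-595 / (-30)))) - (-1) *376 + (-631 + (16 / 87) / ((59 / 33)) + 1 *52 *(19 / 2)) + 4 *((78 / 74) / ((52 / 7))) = 153507979304 / 640350305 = 239.73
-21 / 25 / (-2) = 21 / 50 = 0.42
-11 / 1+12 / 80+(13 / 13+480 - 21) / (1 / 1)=8983 / 20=449.15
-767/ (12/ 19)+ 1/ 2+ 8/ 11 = -160141/ 132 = -1213.19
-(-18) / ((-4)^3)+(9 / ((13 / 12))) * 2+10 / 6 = 22465 / 1248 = 18.00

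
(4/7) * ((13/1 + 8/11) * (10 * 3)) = 18120/77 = 235.32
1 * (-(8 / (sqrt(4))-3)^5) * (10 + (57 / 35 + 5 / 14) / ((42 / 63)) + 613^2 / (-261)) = 52133423 / 36540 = 1426.75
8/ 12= 2/ 3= 0.67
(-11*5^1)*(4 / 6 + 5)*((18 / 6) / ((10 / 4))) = -374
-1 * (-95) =95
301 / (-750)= -301 / 750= -0.40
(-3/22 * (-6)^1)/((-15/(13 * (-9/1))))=351/55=6.38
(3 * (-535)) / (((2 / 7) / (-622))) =3494085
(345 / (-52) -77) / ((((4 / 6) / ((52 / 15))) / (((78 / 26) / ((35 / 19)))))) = -247893 / 350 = -708.27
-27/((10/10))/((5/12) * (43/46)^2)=-685584/9245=-74.16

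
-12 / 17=-0.71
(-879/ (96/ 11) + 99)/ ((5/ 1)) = -11/ 32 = -0.34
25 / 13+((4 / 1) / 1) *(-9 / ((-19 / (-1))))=7 / 247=0.03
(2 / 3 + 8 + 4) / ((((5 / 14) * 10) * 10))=133 / 375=0.35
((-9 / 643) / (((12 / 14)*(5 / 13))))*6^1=-819 / 3215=-0.25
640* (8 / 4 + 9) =7040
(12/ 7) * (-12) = -144/ 7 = -20.57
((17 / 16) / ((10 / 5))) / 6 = 0.09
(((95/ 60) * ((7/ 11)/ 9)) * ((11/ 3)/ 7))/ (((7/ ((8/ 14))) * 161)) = 19/ 639009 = 0.00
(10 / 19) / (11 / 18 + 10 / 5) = 180 / 893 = 0.20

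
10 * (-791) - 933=-8843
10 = 10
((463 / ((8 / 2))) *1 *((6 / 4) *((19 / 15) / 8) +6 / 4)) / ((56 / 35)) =64357 / 512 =125.70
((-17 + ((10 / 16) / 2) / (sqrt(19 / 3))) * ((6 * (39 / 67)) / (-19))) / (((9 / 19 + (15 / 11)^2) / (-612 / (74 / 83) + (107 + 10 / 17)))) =-572718289 / 738742 + 2863591445 * sqrt(57) / 3817818656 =-769.60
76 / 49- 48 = -2276 / 49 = -46.45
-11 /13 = -0.85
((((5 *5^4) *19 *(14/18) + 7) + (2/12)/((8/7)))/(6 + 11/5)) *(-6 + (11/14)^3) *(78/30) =-186921469163/2314368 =-80765.66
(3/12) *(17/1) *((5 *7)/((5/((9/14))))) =153/8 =19.12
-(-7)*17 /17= 7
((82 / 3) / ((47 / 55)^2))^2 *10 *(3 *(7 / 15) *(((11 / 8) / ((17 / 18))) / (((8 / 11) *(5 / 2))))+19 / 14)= 362899953585125 / 10452276702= 34719.70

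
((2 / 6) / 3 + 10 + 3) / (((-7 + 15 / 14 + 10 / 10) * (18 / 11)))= -9086 / 5589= -1.63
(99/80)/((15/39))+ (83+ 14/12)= 104861/1200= 87.38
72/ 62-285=-8799/ 31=-283.84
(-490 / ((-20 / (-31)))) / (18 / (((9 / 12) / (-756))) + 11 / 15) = 735 / 17558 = 0.04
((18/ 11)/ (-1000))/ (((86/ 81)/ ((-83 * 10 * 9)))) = 544563/ 47300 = 11.51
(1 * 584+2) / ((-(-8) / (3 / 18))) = 293 / 24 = 12.21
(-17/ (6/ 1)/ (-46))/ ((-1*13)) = -17/ 3588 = -0.00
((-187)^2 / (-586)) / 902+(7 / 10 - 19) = -18.37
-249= -249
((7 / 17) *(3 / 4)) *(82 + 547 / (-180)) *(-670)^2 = 2233075495 / 204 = 10946448.50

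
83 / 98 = 0.85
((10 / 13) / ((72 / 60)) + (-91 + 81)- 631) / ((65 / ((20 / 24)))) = -12487 / 1521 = -8.21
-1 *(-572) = 572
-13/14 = -0.93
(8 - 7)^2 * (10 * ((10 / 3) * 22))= 2200 / 3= 733.33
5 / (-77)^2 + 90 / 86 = 267020 / 254947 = 1.05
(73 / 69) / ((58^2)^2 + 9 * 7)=0.00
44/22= 2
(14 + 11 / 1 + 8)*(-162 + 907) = 24585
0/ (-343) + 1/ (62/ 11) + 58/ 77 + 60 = 290883/ 4774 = 60.93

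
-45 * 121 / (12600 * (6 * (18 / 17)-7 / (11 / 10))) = 22627 / 560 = 40.41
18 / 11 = 1.64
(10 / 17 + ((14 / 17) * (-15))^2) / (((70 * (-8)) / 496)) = -274474 / 2023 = -135.68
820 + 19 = 839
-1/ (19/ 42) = -42/ 19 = -2.21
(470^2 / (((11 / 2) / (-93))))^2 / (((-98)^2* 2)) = 211021804845000 / 290521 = 726356459.07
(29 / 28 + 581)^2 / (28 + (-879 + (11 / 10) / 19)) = -25231259855 / 63378168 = -398.11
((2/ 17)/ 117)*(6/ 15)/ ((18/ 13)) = 2/ 6885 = 0.00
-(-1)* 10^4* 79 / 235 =158000 / 47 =3361.70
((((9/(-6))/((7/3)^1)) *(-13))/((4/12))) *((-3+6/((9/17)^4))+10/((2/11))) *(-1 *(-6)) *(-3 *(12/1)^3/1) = -700791936/7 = -100113133.71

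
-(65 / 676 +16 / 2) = -421 / 52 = -8.10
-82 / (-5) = 82 / 5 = 16.40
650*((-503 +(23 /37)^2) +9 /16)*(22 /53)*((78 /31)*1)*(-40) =30664930939500 /2249267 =13633299.62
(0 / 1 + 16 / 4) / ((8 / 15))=15 / 2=7.50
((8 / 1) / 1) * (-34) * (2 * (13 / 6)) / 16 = -221 / 3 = -73.67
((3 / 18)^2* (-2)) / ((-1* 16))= 0.00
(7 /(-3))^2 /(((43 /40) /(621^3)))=52154088840 /43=1212885786.98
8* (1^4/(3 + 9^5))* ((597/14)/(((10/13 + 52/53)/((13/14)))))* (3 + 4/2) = 8912215/581603148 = 0.02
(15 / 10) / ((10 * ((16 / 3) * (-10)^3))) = -0.00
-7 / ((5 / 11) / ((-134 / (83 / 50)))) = 103180 / 83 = 1243.13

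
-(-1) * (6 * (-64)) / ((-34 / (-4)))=-768 / 17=-45.18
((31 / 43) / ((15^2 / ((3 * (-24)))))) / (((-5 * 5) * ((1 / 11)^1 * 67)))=2728 / 1800625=0.00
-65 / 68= -0.96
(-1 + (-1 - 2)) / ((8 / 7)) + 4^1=1 / 2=0.50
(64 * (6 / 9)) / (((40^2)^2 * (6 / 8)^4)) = 8 / 151875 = 0.00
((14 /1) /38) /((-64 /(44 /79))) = -77 /24016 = -0.00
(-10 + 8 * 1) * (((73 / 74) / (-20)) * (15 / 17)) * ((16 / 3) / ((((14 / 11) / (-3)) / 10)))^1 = -48180 / 4403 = -10.94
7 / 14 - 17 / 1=-16.50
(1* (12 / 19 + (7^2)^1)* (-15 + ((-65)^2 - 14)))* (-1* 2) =-7913656 / 19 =-416508.21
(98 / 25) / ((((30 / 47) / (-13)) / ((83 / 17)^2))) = -206249771 / 108375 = -1903.11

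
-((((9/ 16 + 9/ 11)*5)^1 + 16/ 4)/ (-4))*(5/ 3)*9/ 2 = 28785/ 1408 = 20.44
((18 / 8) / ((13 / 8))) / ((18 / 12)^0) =18 / 13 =1.38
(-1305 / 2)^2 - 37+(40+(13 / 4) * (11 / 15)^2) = 425761.00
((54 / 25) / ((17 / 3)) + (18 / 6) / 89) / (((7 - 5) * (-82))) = -15693 / 6203300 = -0.00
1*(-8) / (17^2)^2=-8 / 83521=-0.00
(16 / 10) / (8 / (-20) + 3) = 0.62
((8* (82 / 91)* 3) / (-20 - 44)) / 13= -123 / 4732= -0.03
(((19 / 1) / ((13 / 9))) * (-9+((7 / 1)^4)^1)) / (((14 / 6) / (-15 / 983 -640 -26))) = -61797781656 / 6881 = -8980930.34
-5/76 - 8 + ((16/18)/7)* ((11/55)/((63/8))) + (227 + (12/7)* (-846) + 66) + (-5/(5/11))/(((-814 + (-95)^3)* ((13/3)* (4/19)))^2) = -97227811030356940793969/83432406261702541680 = -1165.35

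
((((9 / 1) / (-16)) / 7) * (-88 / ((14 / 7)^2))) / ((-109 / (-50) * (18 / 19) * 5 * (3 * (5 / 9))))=627 / 6104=0.10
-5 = -5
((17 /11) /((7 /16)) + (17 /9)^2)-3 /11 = 42584 /6237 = 6.83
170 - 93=77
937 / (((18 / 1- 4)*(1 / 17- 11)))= -15929 / 2604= -6.12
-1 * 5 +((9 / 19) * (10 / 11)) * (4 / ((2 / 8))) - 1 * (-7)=1858 / 209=8.89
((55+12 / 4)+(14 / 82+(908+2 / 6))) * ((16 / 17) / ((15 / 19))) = 1152.22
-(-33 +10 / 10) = 32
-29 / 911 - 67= -61066 / 911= -67.03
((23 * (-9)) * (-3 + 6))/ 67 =-621/ 67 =-9.27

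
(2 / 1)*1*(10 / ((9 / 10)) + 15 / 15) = 24.22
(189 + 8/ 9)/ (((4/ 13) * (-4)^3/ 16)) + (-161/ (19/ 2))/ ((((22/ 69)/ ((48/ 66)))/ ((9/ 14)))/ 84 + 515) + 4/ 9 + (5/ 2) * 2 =-3126435615259/ 21000663216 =-148.87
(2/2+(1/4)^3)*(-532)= -540.31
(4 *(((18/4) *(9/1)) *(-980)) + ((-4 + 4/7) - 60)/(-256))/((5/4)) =-71124369/560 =-127007.80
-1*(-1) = 1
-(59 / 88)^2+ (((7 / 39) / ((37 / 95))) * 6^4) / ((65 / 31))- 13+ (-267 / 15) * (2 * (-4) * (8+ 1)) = 376005313031 / 242116160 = 1553.00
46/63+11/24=599/504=1.19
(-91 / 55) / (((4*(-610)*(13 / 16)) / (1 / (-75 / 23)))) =-322 / 1258125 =-0.00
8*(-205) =-1640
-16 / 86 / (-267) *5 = 40 / 11481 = 0.00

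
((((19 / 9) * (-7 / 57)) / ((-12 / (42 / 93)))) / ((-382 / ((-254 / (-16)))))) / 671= -6223 / 10297992672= -0.00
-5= -5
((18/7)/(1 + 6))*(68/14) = 612/343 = 1.78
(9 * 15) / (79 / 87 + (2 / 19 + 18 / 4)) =446310 / 18227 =24.49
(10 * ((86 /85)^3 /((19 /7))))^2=79295178086656 /5446039005625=14.56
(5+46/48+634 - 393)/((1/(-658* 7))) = -13649881/12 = -1137490.08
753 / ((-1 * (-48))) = 251 / 16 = 15.69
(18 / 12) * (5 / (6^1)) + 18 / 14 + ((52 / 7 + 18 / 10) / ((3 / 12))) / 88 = 4551 / 1540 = 2.96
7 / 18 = 0.39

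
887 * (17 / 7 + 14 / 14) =21288 / 7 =3041.14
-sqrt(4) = -2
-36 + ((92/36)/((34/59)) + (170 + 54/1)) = 58885/306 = 192.43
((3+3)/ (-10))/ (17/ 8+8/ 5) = -24/ 149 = -0.16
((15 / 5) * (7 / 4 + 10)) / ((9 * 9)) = 47 / 108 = 0.44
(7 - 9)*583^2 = -679778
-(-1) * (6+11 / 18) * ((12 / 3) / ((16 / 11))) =18.18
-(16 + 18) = -34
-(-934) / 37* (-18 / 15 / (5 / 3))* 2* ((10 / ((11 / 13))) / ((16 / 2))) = -109278 / 2035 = -53.70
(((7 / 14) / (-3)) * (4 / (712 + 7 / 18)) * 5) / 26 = -30 / 166699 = -0.00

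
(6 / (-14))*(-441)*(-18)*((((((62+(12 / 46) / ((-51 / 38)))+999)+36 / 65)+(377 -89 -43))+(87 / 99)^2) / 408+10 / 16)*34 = -1361903087601 / 3075215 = -442864.35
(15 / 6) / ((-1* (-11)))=5 / 22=0.23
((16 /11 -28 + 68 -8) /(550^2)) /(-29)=-92 /24124375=-0.00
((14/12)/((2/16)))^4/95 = 614656/7695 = 79.88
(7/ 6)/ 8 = 7/ 48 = 0.15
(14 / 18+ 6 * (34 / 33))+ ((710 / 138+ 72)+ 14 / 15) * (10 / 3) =267.22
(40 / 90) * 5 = 20 / 9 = 2.22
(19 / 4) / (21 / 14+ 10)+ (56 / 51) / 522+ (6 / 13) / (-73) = 237559117 / 581078394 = 0.41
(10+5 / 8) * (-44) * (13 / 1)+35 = -6042.50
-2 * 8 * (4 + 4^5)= -16448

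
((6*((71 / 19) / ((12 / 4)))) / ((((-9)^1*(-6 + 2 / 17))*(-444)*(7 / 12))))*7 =-1207 / 316350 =-0.00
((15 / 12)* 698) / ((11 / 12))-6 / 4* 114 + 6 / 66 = 8590 / 11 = 780.91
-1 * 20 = -20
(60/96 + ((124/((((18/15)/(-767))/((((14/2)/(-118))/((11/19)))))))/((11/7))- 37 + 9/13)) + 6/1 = 5138.26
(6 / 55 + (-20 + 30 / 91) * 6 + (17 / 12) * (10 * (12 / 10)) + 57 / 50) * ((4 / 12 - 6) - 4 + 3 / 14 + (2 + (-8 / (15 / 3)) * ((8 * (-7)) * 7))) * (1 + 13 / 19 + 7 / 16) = -131193.87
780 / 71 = 10.99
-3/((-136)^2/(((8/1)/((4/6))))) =-9/4624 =-0.00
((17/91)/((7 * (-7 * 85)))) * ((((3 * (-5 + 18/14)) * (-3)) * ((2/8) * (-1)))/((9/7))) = 1/3430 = 0.00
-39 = -39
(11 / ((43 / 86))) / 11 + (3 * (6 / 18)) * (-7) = -5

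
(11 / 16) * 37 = 407 / 16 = 25.44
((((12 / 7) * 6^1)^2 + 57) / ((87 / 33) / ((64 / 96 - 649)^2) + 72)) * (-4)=-442598792900 / 48937215663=-9.04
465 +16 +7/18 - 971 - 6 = -8921/18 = -495.61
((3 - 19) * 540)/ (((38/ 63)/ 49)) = -13335840/ 19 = -701886.32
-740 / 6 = -370 / 3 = -123.33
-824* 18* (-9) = 133488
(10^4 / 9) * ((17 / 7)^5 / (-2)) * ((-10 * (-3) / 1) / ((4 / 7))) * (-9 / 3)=17748212500 / 2401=7392008.54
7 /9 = 0.78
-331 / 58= -5.71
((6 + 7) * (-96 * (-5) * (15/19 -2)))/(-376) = 20.09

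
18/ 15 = 6/ 5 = 1.20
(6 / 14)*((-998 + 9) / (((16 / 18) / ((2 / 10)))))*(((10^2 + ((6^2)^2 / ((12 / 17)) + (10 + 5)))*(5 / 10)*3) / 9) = -17365851 / 560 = -31010.45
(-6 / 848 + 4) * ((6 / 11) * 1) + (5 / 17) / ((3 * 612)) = 9908588 / 4549149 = 2.18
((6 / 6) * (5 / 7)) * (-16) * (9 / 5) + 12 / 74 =-5286 / 259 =-20.41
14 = 14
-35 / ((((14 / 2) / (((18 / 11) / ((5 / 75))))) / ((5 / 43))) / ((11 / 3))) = -2250 / 43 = -52.33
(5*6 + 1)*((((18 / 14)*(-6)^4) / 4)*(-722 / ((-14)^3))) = 8158239 / 2401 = 3397.85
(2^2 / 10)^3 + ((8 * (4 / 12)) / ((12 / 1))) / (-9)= 398 / 10125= 0.04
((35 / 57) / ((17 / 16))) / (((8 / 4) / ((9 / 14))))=60 / 323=0.19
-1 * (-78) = 78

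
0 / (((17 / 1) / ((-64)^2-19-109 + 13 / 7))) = 0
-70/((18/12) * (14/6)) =-20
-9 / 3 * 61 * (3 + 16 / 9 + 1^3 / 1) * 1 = -3172 / 3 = -1057.33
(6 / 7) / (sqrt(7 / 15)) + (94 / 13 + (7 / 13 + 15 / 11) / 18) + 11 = 6 * sqrt(105) / 49 + 23599 / 1287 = 19.59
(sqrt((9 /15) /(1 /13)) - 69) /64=-69 /64 + sqrt(195) /320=-1.03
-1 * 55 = -55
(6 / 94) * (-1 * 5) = -15 / 47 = -0.32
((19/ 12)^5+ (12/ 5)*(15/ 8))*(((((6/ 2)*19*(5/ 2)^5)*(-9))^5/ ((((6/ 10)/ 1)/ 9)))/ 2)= -2350296430128199128806591033935546875/ 68719476736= -34201314412758789386230510.00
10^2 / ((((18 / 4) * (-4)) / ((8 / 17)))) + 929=141737 / 153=926.39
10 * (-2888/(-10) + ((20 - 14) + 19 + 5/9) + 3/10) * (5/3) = 141595/27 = 5244.26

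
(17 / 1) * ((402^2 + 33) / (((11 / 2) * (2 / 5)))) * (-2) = -27478290 / 11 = -2498026.36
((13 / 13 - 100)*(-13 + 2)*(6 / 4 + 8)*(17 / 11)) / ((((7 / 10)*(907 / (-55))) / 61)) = -536414175 / 6349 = -84487.98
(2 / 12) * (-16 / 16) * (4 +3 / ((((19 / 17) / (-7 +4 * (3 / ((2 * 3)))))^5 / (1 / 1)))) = 895.31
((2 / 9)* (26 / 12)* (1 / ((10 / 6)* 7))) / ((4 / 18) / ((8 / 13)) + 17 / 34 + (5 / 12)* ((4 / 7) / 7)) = 364 / 7895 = 0.05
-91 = -91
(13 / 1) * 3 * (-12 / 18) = -26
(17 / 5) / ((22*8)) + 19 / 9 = 16873 / 7920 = 2.13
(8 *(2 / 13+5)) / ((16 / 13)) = 67 / 2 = 33.50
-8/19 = -0.42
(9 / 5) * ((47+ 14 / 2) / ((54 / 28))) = 252 / 5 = 50.40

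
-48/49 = -0.98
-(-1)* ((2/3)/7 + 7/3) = 17/7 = 2.43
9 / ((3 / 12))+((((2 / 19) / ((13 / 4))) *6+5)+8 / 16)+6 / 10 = 42.29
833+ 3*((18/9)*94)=1397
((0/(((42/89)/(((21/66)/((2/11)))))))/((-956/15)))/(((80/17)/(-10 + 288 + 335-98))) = 0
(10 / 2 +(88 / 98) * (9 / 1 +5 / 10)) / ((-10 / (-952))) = 45084 / 35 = 1288.11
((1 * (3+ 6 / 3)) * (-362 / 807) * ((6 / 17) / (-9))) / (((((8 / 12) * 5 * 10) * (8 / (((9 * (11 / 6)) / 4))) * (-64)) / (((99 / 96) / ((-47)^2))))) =-65703 / 6620287467520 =-0.00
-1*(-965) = 965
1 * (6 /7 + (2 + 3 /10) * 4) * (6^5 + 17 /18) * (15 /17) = 24637360 /357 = 69012.21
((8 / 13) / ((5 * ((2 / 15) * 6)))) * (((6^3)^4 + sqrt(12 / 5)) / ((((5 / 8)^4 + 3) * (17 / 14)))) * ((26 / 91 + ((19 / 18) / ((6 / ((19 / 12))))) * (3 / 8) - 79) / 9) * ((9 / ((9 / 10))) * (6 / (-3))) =1947370496 * sqrt(15) / 693466839 + 43611128573460480 / 2853773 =15281919271.26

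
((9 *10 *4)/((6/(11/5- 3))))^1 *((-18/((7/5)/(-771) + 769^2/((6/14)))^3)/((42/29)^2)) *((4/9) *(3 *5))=8922270445625/8535793061765846405865193802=0.00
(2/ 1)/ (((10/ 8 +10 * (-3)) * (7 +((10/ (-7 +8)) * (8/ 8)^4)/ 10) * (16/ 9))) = -9/ 1840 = -0.00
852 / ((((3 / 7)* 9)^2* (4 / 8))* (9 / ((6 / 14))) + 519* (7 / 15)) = 59640 / 27889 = 2.14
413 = 413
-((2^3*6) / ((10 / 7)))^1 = -168 / 5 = -33.60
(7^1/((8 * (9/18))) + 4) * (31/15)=713/60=11.88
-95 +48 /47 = -4417 /47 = -93.98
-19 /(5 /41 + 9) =-779 /374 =-2.08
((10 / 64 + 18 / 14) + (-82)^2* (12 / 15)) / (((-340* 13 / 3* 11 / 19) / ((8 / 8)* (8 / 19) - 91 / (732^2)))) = -60191028693 / 22671308800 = -2.65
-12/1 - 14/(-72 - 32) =-617/52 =-11.87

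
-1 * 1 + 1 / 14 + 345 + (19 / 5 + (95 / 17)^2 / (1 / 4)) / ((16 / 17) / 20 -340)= 56277635 / 163744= 343.69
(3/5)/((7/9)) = 27/35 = 0.77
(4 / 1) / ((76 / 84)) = 4.42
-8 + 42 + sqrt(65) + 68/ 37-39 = -117/ 37 + sqrt(65) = 4.90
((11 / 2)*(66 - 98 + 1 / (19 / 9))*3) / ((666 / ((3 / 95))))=-6589 / 267140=-0.02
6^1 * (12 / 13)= 72 / 13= 5.54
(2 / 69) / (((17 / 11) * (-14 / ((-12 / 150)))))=22 / 205275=0.00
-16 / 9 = -1.78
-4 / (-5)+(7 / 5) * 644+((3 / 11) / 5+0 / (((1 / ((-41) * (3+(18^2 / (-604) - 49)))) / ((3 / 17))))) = 902.45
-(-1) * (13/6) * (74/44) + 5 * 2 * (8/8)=1801/132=13.64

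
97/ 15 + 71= 1162/ 15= 77.47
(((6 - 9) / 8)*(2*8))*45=-270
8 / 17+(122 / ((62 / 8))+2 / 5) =43774 / 2635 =16.61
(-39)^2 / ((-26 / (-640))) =37440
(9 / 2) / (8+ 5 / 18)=0.54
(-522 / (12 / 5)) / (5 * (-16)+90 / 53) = 4611 / 1660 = 2.78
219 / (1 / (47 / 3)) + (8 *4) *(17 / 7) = 24561 / 7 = 3508.71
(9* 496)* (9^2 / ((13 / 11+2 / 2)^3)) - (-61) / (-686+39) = 720786457 / 20704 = 34813.87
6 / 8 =3 / 4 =0.75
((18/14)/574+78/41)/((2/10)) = 38265/4018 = 9.52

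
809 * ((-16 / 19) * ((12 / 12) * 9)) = -116496 / 19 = -6131.37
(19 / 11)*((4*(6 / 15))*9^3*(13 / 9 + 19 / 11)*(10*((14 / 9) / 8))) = 1503432 / 121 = 12425.06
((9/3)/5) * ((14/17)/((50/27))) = 567/2125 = 0.27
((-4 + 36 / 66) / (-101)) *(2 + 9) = 38 / 101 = 0.38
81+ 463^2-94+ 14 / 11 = 2357930 / 11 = 214357.27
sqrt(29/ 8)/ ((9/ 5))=5 *sqrt(58)/ 36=1.06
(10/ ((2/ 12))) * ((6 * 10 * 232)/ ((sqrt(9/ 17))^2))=1577600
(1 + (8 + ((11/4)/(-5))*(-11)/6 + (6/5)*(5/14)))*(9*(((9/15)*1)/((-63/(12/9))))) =-8767/7350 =-1.19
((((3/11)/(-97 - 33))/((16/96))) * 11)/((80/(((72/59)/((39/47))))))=-1269/498550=-0.00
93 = 93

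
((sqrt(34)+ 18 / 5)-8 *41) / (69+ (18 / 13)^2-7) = -137059 / 27005+ 169 *sqrt(34) / 10802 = -4.98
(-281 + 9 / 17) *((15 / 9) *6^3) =-1716480 / 17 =-100969.41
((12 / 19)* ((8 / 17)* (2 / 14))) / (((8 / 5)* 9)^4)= 625 / 632935296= 0.00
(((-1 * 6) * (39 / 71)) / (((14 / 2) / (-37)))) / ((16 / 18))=38961 / 1988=19.60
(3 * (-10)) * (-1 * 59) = 1770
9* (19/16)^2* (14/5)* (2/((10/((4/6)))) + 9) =1038597/3200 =324.56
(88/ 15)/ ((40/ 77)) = 847/ 75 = 11.29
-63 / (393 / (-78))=1638 / 131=12.50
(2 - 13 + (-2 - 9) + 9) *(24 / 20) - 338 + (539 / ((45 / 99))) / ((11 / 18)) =7934 / 5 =1586.80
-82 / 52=-41 / 26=-1.58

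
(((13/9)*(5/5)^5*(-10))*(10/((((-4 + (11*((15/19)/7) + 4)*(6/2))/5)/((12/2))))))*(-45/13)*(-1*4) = -7980000/1559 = -5118.67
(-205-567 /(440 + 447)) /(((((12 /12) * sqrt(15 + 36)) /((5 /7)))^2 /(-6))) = 9120100 /738871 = 12.34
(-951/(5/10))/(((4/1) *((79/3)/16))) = -22824/79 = -288.91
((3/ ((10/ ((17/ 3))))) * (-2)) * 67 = -1139/ 5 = -227.80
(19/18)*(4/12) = 19/54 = 0.35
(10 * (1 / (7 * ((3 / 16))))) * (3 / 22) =80 / 77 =1.04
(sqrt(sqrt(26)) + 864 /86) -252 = -10404 /43 + 26^(1 /4) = -239.70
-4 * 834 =-3336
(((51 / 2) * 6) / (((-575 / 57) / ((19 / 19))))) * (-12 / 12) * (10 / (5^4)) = 17442 / 71875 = 0.24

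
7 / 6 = 1.17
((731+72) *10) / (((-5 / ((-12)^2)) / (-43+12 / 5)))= 46946592 / 5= 9389318.40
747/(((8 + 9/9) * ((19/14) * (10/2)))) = 1162/95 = 12.23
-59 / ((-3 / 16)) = 944 / 3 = 314.67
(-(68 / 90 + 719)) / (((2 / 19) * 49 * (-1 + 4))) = -12559 / 270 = -46.51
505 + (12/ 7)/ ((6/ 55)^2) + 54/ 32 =218647/ 336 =650.74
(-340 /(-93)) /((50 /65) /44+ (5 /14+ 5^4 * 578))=68068 /6725976225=0.00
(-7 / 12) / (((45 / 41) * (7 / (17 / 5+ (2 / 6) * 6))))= -41 / 100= -0.41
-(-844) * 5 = 4220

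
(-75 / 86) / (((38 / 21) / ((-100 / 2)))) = 39375 / 1634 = 24.10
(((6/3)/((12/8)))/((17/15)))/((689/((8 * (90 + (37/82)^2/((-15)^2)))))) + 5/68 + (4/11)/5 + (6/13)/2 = 12525525587/7797062988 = 1.61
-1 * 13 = -13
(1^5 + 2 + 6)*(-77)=-693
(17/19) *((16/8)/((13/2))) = 68/247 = 0.28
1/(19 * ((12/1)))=1/228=0.00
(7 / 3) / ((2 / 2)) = 7 / 3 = 2.33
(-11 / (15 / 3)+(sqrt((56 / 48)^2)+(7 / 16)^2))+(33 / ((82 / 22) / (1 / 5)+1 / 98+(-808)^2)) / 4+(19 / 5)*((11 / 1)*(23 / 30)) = 31.20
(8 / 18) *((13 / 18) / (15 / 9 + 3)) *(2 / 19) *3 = 26 / 1197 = 0.02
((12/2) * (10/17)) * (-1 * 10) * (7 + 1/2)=-4500/17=-264.71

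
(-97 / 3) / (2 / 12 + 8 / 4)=-194 / 13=-14.92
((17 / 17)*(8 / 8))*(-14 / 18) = -7 / 9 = -0.78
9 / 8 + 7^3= 344.12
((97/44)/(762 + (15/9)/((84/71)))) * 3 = 18333/2116169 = 0.01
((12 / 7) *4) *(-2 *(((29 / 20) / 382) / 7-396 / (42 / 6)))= 36304932 / 46795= 775.83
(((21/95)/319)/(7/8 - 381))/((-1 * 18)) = 28/276472515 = 0.00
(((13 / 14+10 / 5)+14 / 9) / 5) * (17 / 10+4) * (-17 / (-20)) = 4.35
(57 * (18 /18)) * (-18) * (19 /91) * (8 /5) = -155952 /455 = -342.75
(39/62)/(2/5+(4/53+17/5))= 795/4898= 0.16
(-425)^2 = 180625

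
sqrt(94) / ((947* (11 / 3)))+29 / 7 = 3* sqrt(94) / 10417+29 / 7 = 4.15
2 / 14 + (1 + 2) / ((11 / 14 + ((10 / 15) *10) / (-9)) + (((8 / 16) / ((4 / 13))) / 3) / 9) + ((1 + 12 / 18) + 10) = 40.34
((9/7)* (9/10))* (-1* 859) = -69579/70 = -993.99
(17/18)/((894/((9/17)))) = 0.00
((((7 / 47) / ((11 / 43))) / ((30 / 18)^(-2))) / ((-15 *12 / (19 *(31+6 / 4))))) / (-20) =371735 / 1340064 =0.28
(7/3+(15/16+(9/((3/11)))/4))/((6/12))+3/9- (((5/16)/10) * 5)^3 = 765827/32768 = 23.37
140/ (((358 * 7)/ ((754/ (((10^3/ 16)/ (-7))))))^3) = -12002509792/ 2240366796875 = -0.01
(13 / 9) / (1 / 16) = 208 / 9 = 23.11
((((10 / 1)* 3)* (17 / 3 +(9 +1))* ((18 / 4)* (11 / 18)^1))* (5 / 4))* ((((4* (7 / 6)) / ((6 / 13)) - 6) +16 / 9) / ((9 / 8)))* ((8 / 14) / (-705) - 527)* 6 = -15162366670 / 567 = -26741387.43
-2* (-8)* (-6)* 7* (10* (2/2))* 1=-6720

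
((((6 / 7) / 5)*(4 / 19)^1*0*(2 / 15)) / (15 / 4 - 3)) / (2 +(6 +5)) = 0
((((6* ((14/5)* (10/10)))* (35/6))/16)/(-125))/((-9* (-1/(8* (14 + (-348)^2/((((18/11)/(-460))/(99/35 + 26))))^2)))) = -5244122176383444964/125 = -41952977411067559.71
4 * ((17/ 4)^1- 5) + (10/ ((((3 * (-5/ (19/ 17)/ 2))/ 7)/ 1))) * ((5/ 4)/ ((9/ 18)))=-1483/ 51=-29.08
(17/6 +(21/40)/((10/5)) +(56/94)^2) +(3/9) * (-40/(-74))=23741313/6538640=3.63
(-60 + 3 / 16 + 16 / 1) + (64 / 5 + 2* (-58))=-11761 / 80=-147.01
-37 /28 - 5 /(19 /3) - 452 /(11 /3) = -733745 /5852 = -125.38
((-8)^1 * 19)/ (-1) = 152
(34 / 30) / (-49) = -17 / 735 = -0.02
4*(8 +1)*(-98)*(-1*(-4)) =-14112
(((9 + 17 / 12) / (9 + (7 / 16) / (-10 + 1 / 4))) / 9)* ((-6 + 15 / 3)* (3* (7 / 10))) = -2275 / 8382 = -0.27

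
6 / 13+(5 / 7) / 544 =22913 / 49504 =0.46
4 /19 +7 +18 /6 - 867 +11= -16070 /19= -845.79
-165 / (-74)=165 / 74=2.23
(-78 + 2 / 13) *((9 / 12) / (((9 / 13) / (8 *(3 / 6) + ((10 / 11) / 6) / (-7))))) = -21137 / 63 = -335.51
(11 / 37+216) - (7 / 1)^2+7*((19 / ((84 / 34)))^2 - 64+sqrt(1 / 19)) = 7*sqrt(19) / 19+1242901 / 9324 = 134.91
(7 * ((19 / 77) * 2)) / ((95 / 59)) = 118 / 55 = 2.15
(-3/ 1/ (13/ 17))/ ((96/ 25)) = -425/ 416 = -1.02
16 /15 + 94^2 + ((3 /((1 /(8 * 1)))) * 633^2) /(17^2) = 182556724 /4335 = 42112.28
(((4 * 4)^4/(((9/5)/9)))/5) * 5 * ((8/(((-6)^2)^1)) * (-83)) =-54394880/9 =-6043875.56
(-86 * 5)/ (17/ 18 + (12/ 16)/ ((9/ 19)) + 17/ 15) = -77400/ 659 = -117.45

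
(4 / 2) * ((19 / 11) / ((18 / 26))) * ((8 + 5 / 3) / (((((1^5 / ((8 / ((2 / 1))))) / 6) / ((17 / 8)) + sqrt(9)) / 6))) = 95.84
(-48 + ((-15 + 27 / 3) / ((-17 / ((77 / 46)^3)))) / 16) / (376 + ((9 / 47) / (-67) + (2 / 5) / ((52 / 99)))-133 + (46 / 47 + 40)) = -0.17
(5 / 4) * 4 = 5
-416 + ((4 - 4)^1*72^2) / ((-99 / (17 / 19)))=-416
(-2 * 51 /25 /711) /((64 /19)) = -323 /189600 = -0.00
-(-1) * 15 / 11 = 15 / 11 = 1.36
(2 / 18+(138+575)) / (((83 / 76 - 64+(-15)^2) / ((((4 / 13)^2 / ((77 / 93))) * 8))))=1935463424 / 480921441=4.02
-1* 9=-9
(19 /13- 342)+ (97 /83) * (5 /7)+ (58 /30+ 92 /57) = -241203929 /717535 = -336.16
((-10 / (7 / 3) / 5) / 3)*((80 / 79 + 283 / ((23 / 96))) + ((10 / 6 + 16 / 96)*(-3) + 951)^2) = -6505968225 / 25438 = -255757.85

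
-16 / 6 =-8 / 3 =-2.67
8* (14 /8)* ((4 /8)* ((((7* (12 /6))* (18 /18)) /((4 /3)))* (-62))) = -4557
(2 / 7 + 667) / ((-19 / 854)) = -569862 / 19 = -29992.74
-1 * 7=-7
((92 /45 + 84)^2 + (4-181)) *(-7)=-102437713 /2025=-50586.52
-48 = -48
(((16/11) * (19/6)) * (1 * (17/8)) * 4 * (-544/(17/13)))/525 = -537472/17325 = -31.02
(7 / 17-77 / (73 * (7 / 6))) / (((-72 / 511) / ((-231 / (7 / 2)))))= -47047 / 204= -230.62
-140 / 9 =-15.56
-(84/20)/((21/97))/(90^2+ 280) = -97/41900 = -0.00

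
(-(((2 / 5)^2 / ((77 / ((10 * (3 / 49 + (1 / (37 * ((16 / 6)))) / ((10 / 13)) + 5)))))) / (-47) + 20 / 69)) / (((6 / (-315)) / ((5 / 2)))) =6510463621 / 172467064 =37.75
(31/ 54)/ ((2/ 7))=217/ 108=2.01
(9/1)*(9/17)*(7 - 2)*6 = 2430/17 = 142.94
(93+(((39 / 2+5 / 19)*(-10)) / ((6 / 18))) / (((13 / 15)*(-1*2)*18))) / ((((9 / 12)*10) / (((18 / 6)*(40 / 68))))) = 26.35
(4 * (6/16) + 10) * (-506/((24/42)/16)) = -162932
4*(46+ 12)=232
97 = 97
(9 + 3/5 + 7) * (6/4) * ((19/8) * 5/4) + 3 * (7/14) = 75.42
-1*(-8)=8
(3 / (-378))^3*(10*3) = -5 / 333396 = -0.00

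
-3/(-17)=0.18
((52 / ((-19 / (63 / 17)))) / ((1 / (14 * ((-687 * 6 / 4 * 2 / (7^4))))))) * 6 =11574576 / 15827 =731.32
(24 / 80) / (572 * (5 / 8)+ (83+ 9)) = 3 / 4495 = 0.00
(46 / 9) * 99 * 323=163438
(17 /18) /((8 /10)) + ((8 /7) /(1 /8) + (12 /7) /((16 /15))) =859 /72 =11.93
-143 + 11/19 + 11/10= -141.32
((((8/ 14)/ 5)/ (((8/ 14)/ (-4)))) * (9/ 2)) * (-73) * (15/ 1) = 3942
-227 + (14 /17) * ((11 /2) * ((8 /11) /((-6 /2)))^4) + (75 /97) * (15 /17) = -40232068394 /177780339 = -226.30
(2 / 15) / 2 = 1 / 15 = 0.07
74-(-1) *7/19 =1413/19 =74.37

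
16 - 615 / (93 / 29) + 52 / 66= -179011 / 1023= -174.99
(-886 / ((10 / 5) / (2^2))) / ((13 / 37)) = -65564 / 13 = -5043.38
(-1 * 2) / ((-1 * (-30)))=-0.07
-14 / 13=-1.08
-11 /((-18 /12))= 22 /3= 7.33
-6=-6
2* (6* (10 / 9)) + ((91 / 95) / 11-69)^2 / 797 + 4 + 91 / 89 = 24.31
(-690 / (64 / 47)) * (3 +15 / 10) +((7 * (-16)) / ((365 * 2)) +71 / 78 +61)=-2021121781 / 911040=-2218.48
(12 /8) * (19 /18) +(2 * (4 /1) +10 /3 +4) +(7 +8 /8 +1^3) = 311 /12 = 25.92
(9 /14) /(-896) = -9 /12544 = -0.00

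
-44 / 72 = -11 / 18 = -0.61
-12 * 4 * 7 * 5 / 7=-240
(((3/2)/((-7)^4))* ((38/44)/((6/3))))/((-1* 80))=-57/16903040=-0.00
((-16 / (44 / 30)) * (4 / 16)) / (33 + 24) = -10 / 209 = -0.05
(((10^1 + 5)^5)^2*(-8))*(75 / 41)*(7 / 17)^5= -5815057869140625000 / 58214137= -99890819804.49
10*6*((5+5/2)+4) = 690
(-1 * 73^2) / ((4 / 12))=-15987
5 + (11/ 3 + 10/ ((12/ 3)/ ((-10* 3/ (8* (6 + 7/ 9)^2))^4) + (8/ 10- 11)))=5103502943932662344/ 588858180775978107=8.67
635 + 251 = 886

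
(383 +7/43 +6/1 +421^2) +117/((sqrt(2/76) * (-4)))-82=7634571/43-117 * sqrt(38)/4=177367.85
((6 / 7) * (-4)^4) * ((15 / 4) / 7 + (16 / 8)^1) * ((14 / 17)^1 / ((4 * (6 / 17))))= 2272 / 7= 324.57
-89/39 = -2.28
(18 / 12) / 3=1 / 2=0.50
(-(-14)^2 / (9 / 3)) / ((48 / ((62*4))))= -337.56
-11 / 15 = -0.73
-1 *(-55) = 55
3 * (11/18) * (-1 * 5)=-55/6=-9.17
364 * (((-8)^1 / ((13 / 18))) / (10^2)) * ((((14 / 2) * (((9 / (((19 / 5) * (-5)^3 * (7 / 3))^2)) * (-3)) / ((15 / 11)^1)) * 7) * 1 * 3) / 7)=384912 / 28203125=0.01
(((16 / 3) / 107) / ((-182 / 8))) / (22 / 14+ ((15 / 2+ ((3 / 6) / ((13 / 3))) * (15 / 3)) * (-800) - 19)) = 32 / 94628553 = 0.00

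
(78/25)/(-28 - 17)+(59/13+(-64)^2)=4100.47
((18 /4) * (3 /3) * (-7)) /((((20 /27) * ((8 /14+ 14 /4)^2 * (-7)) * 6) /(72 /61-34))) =-441441 /220210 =-2.00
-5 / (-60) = 1 / 12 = 0.08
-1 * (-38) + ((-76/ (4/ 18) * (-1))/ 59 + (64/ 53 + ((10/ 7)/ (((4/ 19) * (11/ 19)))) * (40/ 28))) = 104073567/ 1685453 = 61.75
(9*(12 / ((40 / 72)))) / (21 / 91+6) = 31.20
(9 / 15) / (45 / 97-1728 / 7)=-679 / 278835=-0.00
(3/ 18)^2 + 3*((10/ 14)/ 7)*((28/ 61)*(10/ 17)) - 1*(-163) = 42624671/ 261324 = 163.11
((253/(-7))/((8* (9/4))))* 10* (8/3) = -53.54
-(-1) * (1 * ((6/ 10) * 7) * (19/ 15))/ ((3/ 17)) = 2261/ 75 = 30.15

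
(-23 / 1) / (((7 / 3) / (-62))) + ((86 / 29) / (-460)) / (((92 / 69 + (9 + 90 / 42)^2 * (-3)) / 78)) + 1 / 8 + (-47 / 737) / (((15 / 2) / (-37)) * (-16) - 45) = 16118889911426459 / 26369477349600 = 611.27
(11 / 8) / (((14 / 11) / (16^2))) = 276.57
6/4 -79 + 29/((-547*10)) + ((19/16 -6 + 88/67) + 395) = 920610071/2931920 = 314.00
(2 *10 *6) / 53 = 2.26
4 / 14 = 2 / 7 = 0.29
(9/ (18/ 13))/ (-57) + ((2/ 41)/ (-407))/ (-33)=-2386165/ 20925498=-0.11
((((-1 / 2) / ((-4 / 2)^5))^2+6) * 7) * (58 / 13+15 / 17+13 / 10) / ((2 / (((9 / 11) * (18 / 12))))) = 171.24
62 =62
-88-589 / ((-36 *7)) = -21587 / 252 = -85.66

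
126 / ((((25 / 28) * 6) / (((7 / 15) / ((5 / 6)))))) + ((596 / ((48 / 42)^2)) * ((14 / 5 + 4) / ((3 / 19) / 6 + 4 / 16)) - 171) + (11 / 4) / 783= 11071.81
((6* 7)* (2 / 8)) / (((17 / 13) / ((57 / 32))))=15561 / 1088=14.30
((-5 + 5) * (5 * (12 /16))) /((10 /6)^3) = 0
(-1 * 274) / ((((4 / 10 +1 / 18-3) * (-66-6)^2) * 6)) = 685 / 197856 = 0.00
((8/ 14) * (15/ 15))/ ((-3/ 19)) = -76/ 21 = -3.62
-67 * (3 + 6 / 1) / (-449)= 603 / 449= 1.34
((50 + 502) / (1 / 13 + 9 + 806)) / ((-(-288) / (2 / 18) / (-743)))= -222157 / 1144368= -0.19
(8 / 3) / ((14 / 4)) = 16 / 21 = 0.76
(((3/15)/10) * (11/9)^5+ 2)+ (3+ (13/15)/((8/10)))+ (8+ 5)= 113007277/5904900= 19.14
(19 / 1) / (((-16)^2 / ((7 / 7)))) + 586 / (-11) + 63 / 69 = -3386425 / 64768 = -52.29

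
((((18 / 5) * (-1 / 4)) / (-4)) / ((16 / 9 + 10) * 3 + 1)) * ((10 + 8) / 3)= 81 / 2180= 0.04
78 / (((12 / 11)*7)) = 143 / 14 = 10.21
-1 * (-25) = 25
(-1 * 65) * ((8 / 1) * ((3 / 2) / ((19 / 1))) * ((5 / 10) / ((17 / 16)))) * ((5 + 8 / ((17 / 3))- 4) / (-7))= 255840 / 38437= 6.66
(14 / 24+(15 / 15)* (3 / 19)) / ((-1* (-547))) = 169 / 124716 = 0.00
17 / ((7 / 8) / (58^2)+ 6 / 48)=457504 / 3371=135.72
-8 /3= -2.67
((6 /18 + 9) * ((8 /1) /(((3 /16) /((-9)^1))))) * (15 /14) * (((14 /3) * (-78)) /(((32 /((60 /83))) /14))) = 36691200 /83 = 442062.65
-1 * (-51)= 51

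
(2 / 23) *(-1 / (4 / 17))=-17 / 46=-0.37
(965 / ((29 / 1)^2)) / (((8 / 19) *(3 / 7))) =128345 / 20184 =6.36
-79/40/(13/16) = -158/65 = -2.43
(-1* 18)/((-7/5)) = 90/7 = 12.86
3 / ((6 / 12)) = 6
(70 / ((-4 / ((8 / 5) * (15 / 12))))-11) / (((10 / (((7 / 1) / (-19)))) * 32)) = 0.05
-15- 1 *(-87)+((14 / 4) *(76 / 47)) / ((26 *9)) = 396061 / 5499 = 72.02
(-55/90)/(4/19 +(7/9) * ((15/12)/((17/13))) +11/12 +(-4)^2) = -3553/103900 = -0.03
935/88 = 85/8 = 10.62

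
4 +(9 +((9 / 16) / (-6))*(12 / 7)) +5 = 999 / 56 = 17.84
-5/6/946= -5/5676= -0.00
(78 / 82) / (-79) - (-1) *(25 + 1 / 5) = 407919 / 16195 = 25.19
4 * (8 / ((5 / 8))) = 256 / 5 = 51.20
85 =85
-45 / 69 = -0.65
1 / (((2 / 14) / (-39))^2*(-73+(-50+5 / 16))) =-91728 / 151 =-607.47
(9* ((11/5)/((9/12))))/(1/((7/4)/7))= 33/5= 6.60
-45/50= -9/10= -0.90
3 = 3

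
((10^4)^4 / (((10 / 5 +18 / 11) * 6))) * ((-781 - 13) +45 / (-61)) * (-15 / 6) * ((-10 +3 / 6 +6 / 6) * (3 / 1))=-1416495781250000000000 / 61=-23221242315573770491.80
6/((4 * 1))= 3/2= 1.50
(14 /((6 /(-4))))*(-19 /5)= 532 /15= 35.47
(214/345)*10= 428/69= 6.20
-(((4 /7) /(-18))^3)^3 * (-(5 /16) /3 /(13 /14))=-320 /87102678873899871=-0.00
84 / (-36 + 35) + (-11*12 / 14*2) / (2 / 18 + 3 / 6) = -804 / 7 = -114.86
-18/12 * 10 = -15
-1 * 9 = -9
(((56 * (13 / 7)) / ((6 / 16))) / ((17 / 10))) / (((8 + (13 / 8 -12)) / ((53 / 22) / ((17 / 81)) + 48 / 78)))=-150530560 / 181203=-830.73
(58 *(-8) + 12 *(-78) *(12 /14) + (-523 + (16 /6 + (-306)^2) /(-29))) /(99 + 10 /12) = -6112174 /121597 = -50.27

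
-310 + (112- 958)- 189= -1345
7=7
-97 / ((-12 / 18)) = 291 / 2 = 145.50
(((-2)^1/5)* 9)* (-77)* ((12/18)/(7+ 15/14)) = 12936/565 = 22.90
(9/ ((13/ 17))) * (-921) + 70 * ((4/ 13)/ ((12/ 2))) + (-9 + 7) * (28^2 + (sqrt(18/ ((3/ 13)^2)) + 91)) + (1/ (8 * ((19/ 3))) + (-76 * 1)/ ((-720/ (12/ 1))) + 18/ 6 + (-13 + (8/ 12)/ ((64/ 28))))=-62215811/ 4940 - 26 * sqrt(2)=-12631.06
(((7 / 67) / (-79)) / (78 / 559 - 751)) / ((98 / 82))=1763 / 1196265637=0.00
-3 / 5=-0.60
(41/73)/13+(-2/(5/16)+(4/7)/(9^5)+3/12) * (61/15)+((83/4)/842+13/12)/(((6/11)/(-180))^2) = 120633.73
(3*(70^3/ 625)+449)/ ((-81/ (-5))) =129.35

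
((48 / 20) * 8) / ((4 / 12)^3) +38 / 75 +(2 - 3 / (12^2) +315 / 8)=672313 / 1200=560.26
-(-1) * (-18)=-18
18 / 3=6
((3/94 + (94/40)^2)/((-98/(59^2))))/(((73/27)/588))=-29443213503/686200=-42907.63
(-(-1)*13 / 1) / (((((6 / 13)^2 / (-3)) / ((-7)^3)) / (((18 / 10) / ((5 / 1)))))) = 22607.13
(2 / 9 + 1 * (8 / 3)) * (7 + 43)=1300 / 9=144.44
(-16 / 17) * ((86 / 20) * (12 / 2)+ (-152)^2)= -1850384 / 85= -21769.22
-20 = -20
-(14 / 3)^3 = -2744 / 27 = -101.63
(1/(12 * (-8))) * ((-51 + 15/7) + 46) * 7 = 5/24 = 0.21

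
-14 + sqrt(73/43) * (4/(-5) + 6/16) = -14-17 * sqrt(3139)/1720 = -14.55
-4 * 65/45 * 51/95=-884/285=-3.10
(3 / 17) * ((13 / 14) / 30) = 13 / 2380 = 0.01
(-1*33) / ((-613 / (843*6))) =166914 / 613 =272.29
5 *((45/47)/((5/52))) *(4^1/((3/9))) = 28080/47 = 597.45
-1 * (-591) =591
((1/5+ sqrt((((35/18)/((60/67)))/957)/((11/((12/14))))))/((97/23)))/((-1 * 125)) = -23/60625-23 * sqrt(5829)/69621750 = -0.00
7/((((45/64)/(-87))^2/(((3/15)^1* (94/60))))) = 566659072/16875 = 33579.80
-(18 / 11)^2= -324 / 121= -2.68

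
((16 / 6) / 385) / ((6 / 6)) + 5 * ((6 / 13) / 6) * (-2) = -11446 / 15015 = -0.76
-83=-83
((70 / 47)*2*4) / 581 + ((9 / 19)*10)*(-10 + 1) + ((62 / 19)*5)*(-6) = -10414150 / 74119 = -140.51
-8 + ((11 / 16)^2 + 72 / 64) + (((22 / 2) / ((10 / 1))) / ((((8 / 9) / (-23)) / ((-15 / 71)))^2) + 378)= 521965799 / 1290496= 404.47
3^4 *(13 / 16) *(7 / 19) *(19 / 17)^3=33.85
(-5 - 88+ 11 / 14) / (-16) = 1291 / 224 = 5.76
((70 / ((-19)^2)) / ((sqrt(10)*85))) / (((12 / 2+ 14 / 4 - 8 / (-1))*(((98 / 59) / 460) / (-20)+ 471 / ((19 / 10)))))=21712*sqrt(10) / 412888661287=0.00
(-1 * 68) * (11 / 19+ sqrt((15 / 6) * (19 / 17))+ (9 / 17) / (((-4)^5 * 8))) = -2 * sqrt(3230)- 1531733 / 38912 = -153.03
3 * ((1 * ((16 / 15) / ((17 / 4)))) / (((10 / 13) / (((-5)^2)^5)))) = 162500000 / 17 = 9558823.53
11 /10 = 1.10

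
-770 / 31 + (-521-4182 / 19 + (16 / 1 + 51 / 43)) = -18963792 / 25327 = -748.76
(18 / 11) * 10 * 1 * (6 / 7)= 1080 / 77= 14.03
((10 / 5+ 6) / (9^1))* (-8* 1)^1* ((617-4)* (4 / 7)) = -156928 / 63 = -2490.92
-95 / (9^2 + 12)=-95 / 93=-1.02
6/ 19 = 0.32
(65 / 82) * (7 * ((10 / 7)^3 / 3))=32500 / 6027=5.39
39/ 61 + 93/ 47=7506/ 2867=2.62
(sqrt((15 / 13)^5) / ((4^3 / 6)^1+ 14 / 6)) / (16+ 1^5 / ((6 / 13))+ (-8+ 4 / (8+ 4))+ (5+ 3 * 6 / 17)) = 7650 * sqrt(195) / 16079843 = 0.01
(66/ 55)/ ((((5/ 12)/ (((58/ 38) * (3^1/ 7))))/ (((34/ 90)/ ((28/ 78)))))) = 230724/ 116375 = 1.98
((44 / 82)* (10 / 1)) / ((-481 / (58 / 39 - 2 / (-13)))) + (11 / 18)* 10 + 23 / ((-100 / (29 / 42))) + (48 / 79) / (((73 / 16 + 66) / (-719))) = -74080654076843 / 288113669461800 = -0.26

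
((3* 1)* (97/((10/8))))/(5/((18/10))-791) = -5238/17735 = -0.30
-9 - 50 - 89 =-148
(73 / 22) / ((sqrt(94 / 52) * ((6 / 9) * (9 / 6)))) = 73 * sqrt(1222) / 1034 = 2.47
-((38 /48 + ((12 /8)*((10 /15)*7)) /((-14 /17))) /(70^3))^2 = -1369 /2710632960000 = -0.00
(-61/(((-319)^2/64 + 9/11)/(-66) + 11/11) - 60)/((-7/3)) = 184724028/7514381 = 24.58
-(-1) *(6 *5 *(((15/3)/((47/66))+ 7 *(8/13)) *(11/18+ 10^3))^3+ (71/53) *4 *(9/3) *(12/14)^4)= 43700697852009.17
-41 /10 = -4.10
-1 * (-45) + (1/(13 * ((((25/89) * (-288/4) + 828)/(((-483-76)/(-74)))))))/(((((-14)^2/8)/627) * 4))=7821211603/173786928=45.00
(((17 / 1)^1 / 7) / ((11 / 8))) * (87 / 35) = 11832 / 2695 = 4.39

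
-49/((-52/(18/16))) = 441/416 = 1.06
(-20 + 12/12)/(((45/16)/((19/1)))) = -5776/45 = -128.36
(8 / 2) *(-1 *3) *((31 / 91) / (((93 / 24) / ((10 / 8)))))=-120 / 91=-1.32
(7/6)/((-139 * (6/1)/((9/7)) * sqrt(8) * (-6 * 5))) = sqrt(2)/66720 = 0.00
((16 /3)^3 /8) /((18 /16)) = 4096 /243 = 16.86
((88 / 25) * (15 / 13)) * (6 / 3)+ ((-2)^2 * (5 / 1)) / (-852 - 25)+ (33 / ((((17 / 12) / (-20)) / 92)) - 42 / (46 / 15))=-955455548779 / 22288955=-42866.77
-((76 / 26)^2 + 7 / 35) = -7389 / 845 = -8.74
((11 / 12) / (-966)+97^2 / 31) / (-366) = -109068787 / 131522832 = -0.83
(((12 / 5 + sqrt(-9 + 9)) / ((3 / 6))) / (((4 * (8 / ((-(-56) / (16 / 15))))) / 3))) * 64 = 1512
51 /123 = 17 /41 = 0.41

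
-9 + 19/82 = -719/82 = -8.77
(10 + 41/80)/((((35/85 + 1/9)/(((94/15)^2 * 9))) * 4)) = 284238657/160000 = 1776.49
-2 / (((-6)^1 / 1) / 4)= 1.33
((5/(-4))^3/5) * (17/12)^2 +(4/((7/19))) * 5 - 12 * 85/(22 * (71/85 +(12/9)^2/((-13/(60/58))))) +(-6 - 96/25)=-27407508005497/1183329100800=-23.16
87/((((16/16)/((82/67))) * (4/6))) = 10701/67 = 159.72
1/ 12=0.08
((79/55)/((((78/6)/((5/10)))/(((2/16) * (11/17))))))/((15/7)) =553/265200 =0.00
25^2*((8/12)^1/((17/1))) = 1250/51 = 24.51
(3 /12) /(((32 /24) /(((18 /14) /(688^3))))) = 27 /36473995264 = 0.00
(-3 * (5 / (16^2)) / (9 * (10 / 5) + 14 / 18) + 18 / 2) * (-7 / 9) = -302743 / 43264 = -7.00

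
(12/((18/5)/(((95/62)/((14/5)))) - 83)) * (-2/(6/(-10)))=-95000/181501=-0.52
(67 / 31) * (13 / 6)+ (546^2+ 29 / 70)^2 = 40499606771950643 / 455700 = 88873396471.25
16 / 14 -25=-167 / 7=-23.86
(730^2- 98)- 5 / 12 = 6393619 / 12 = 532801.58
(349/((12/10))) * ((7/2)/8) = 12215/96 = 127.24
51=51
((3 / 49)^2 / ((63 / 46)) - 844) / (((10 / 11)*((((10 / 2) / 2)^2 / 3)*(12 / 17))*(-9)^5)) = 147367033 / 13783840875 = 0.01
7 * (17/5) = 119/5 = 23.80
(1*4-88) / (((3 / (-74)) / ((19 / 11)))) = 39368 / 11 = 3578.91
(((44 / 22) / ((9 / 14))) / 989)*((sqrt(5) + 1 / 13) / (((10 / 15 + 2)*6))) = 7 / 462852 + 7*sqrt(5) / 35604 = 0.00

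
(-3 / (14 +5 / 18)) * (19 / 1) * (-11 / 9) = 1254 / 257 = 4.88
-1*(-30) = 30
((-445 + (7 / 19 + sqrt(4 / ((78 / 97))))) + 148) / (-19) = 5636 / 361 - sqrt(7566) / 741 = 15.49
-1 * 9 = -9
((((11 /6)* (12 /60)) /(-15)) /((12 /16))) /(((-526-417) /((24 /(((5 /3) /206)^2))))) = 7468736 /589375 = 12.67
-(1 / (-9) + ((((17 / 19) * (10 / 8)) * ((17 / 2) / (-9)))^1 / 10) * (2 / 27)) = 4393 / 36936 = 0.12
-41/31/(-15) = 41/465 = 0.09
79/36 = 2.19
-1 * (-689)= 689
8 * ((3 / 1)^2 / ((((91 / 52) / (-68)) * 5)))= -19584 / 35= -559.54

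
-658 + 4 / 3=-1970 / 3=-656.67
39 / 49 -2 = -59 / 49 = -1.20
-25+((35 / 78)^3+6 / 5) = -56257313 / 2372760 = -23.71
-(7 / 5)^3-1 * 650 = -81593 / 125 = -652.74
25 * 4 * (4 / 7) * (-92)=-36800 / 7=-5257.14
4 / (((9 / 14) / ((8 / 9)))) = 448 / 81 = 5.53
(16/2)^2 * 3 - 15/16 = 3057/16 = 191.06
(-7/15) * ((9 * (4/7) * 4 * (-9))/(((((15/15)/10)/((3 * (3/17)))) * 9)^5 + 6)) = 8640000/2019857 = 4.28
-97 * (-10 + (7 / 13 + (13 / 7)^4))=-7369090 / 31213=-236.09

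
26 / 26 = 1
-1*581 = -581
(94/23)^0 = 1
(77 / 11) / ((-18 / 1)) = -7 / 18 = -0.39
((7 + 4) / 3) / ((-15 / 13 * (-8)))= 143 / 360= 0.40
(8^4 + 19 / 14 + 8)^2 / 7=3303375625 / 1372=2407708.18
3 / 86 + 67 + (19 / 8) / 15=346717 / 5160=67.19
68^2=4624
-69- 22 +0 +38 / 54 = -2438 / 27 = -90.30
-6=-6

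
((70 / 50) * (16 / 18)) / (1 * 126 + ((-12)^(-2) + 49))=896 / 126005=0.01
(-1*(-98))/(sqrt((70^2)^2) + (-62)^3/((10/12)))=-0.00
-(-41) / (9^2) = 41 / 81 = 0.51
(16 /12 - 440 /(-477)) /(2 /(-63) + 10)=1883 /8321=0.23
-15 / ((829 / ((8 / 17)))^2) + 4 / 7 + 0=794443876 / 1390288543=0.57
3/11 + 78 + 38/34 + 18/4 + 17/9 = 288733/3366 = 85.78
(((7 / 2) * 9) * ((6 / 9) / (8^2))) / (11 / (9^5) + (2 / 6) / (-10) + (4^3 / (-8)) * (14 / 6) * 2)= -6200145 / 706065056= -0.01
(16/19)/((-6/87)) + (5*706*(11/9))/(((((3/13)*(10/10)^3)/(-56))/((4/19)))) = -113079224/513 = -220427.34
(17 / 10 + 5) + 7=137 / 10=13.70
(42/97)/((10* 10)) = 21/4850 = 0.00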